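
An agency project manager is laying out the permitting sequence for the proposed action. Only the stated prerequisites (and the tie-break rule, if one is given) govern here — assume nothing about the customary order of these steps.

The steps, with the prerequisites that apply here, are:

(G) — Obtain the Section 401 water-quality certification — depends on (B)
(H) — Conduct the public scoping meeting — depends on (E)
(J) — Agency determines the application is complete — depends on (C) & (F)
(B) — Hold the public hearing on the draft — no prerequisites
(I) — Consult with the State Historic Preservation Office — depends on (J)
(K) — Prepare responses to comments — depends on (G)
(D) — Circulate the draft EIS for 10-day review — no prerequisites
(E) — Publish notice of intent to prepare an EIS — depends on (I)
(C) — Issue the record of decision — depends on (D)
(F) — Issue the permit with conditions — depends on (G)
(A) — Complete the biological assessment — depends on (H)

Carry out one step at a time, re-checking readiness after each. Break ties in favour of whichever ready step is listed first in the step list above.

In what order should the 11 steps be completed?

Nothing is required for (B) and (D). (B) is listed earlier → (B) first.
(G) now also ready, so the ready set is {(G), (D)}; (G) is listed earlier → (G).
Ready: (K), (D) and (F). (K) is listed earlier → (K).
Ready: (D) and (F). (D) is listed earlier → (D).
Now (C) and (F) have their prerequisites met. (C) is listed earlier, so (C) next.
(F) needed (G), now all done → (F).
That leaves (J) as the only ready step → (J).
(I) is the only step now ready → (I).
(E) needed (I), now all done → (E).
That leaves (H) as the only ready step → (H).
That leaves (A) as the only ready step → (A).

(B) (G) (K) (D) (C) (F) (J) (I) (E) (H) (A)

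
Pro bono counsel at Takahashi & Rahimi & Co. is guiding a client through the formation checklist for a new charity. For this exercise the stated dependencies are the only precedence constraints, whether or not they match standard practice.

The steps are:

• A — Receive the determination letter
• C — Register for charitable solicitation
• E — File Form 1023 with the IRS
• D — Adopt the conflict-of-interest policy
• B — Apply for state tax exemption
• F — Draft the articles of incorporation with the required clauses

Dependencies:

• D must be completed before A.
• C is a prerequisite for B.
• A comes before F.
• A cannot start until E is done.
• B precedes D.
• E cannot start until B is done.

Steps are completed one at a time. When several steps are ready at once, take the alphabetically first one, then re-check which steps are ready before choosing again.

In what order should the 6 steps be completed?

C, B, D, E, A, F

Only C has no prerequisites, so it is first.
That leaves B as the only ready step → B.
Ready: D and E. D has the earlier label → D.
E needed B, now all done → E.
A is the only step now ready → A.
F is the only step now ready → F.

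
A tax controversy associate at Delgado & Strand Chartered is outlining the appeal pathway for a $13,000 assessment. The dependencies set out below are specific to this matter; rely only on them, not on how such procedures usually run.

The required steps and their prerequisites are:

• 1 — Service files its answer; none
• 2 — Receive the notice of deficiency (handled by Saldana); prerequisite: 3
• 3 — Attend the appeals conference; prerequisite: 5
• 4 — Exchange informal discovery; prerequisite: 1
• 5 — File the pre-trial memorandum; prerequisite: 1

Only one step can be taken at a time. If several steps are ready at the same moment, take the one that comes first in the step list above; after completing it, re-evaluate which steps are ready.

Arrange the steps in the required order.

Only 1 has no prerequisites, so it is first.
Now 4 and 5 have their prerequisites met. 4 is listed earlier, so 4 next.
Next only 5 has its prerequisites met → 5.
3 is the only step now ready → 3.
2 is the only step now ready → 2.

1, 4, 5, 3, 2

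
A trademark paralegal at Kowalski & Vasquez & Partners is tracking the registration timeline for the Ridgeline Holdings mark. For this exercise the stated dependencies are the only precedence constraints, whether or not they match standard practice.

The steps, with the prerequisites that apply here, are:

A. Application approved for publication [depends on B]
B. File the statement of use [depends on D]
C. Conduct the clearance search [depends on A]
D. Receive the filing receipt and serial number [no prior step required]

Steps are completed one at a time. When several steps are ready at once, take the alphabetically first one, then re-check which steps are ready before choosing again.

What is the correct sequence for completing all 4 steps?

D, B, A, C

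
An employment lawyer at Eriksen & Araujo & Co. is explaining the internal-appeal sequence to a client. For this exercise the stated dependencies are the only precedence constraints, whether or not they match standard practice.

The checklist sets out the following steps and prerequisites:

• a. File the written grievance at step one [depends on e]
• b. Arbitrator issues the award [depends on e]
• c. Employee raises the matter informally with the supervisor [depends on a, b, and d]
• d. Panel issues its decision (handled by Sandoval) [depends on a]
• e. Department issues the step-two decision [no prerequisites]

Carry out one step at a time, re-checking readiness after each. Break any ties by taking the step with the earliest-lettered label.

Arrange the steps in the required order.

e, a, b, d, c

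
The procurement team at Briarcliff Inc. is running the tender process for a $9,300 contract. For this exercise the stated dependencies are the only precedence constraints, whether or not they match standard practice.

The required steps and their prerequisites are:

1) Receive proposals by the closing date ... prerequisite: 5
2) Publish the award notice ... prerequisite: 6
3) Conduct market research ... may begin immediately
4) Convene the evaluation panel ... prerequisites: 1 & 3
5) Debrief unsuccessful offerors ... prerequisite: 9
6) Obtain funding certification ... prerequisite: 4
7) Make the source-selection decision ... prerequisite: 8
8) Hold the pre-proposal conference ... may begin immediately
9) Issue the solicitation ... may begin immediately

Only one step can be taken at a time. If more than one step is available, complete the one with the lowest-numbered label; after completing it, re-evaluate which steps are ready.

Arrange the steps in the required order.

3, 8, 7, 9, 5, 1, 4, 6, 2

Nothing is required for 3, 8 and 9. 3 has the earlier label → 3 first.
8 and 9 are both available; 8 has the earlier label → 8.
Ready: 7 and 9. 7 has the earlier label → 7.
That leaves 9 as the only ready step → 9.
That leaves 5 as the only ready step → 5.
1 needed 5, now all done → 1.
4 is the only step now ready → 4.
Next only 6 has its prerequisites met → 6.
2 needed 6, now all done → 2.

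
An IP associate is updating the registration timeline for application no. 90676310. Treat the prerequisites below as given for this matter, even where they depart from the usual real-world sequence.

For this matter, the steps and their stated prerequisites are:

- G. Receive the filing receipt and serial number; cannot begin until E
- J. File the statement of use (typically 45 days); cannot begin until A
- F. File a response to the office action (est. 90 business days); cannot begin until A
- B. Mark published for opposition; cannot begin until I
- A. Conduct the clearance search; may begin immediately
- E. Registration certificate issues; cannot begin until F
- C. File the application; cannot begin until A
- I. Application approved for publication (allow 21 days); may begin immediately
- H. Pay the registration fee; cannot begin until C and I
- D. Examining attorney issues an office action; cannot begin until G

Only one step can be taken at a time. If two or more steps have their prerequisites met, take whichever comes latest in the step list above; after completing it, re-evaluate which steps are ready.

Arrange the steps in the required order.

I and A have no prerequisites; I is listed later, so I is first.
B now also ready, so the ready set is {A, B}; A is listed later → A.
C, F and J now also ready, so the ready set is {C, B, F, J}; C is listed later → C.
Now H, B, F and J have their prerequisites met. H is listed later, so H next.
B, F and J are all available; B is listed later → B.
F and J are both available; F is listed later → F.
E and J are both available; E is listed later → E.
J and G are both available; J is listed later → J.
Next only G has its prerequisites met → G.
Next only D has its prerequisites met → D.

I → A → C → H → B → F → E → J → G → D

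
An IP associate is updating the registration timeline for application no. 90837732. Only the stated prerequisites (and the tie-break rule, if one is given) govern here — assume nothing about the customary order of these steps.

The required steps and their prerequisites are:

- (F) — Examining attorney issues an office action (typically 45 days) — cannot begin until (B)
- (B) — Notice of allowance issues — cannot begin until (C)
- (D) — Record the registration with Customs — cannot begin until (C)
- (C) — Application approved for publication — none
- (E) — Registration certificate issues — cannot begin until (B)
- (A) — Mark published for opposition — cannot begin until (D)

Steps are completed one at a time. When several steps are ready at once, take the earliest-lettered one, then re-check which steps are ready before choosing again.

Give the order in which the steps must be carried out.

(C) is the only step with nothing outstanding, so it goes first.
Ready: (B) and (D). (B) has the earlier label → (B).
(E) and (F) now also ready, so the ready set is {(D), (E), (F)}; (D) has the earlier label → (D).
Now (A), (E) and (F) have their prerequisites met. (A) has the earlier label, so (A) next.
(E) and (F) are both available; (E) has the earlier label → (E).
(F) needed (B), now all done → (F).

(C) → (B) → (D) → (A) → (E) → (F)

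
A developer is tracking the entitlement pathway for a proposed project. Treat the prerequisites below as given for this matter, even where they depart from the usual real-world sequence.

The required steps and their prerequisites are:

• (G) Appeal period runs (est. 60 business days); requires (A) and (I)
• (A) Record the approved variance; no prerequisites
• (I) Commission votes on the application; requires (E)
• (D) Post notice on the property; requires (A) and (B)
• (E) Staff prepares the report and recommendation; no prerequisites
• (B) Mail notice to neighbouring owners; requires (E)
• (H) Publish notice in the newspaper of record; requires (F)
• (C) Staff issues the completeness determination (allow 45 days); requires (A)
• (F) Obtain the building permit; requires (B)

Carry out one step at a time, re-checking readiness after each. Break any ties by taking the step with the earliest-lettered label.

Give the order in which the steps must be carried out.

Nothing is required for (A) and (E). (A) has the earlier label → (A) first.
(C) now also ready, so the ready set is {(C), (E)}; (C) has the earlier label → (C).
That leaves (E) as the only ready step → (E).
Ready: (B) and (I). (B) has the earlier label → (B).
Ready: (D), (F) and (I). (D) has the earlier label → (D).
Ready: (F) and (I). (F) has the earlier label → (F).
Ready: (H) and (I). (H) has the earlier label → (H).
(I) needed (E), now all done → (I).
That leaves (G) as the only ready step → (G).

(A) (C) (E) (B) (D) (F) (H) (I) (G)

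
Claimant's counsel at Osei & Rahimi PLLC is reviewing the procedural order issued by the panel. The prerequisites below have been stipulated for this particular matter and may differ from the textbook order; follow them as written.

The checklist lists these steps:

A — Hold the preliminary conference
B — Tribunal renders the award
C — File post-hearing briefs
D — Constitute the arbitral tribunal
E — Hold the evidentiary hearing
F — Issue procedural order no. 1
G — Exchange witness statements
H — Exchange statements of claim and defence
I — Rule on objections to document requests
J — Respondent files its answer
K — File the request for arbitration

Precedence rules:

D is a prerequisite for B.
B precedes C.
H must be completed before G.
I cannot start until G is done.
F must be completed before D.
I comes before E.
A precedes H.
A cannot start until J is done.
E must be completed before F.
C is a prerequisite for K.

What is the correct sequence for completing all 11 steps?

J, A, H, G, I, E, F, D, B, C, K

J is the only step with nothing outstanding, so it goes first.
A needed J, now all done → A.
Next only H has its prerequisites met → H.
G needed H, now all done → G.
That leaves I as the only ready step → I.
E needed I, now all done → E.
F is the only step now ready → F.
Next only D has its prerequisites met → D.
Next only B has its prerequisites met → B.
C is the only step now ready → C.
K is the only step now ready → K.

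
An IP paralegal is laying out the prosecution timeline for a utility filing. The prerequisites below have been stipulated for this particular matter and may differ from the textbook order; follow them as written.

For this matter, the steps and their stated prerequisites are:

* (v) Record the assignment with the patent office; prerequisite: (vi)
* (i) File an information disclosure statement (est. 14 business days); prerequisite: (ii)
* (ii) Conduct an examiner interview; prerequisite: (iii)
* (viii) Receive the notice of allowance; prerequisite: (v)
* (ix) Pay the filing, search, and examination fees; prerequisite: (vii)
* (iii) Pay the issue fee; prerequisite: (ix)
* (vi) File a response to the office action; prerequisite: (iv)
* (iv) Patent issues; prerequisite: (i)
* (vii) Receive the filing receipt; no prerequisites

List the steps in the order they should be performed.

(vii) → (ix) → (iii) → (ii) → (i) → (iv) → (vi) → (v) → (viii)

(vii) has no prerequisites → (vii) first.
Next only (ix) has its prerequisites met → (ix).
That leaves (iii) as the only ready step → (iii).
(ii) is the only step now ready → (ii).
(i) needed (ii), now all done → (i).
(iv) needed (i), now all done → (iv).
(vi) needed (iv), now all done → (vi).
(v) needed (vi), now all done → (v).
That leaves (viii) as the only ready step → (viii).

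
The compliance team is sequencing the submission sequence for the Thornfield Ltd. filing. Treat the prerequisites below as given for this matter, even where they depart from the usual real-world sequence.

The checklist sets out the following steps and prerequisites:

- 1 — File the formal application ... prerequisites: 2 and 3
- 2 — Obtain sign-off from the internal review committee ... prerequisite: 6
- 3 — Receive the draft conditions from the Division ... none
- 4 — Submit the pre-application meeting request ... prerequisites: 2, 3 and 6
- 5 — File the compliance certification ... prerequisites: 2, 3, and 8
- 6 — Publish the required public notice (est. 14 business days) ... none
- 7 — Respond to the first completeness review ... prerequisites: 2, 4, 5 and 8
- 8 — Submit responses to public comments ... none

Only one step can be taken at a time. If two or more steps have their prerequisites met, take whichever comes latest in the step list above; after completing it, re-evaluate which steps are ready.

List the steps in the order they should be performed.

8, 6 and 3 have no prerequisites; 8 is listed later, so 8 is first.
Now 6 and 3 have their prerequisites met. 6 is listed later, so 6 next.
Ready: 3 and 2. 3 is listed later → 3.
2 is the only step now ready → 2.
Now 5, 4 and 1 have their prerequisites met. 5 is listed later, so 5 next.
Now 4 and 1 have their prerequisites met. 4 is listed later, so 4 next.
7 now also ready, so the ready set is {7, 1}; 7 is listed later → 7.
1 needed 3 and 2, now all done → 1.

8 6 3 2 5 4 7 1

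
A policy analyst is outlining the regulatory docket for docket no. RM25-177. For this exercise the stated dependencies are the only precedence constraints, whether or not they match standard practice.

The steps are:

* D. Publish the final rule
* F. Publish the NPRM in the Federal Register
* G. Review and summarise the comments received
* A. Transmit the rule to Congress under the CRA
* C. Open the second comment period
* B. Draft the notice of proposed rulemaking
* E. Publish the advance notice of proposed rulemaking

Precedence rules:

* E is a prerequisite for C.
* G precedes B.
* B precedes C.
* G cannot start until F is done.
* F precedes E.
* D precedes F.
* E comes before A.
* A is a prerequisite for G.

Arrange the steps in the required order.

Only D has no prerequisites, so it is first.
Next only F has its prerequisites met → F.
E needed F, now all done → E.
Next only A has its prerequisites met → A.
That leaves G as the only ready step → G.
B needed G, now all done → B.
C is the only step now ready → C.

D F E A G B C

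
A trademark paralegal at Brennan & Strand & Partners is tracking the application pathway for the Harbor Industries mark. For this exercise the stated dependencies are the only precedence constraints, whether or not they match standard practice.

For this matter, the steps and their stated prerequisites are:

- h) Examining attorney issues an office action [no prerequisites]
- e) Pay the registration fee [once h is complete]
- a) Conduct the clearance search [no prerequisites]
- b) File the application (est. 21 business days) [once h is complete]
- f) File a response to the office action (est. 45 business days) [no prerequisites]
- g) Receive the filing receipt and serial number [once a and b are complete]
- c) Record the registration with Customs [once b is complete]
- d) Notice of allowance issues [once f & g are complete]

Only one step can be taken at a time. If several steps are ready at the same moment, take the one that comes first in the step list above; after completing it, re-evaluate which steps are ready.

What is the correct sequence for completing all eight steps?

h → e → a → b → f → g → c → d

h, a and f have no prerequisites; h is listed earlier, so h is first.
Now e, a, b and f have their prerequisites met. e is listed earlier, so e next.
a, b and f are all available; a is listed earlier → a.
Ready: b and f. b is listed earlier → b.
g and c now also ready, so the ready set is {f, g, c}; f is listed earlier → f.
Now g and c have their prerequisites met. g is listed earlier, so g next.
d now also ready, so the ready set is {c, d}; c is listed earlier → c.
d needed f and g, now all done → d.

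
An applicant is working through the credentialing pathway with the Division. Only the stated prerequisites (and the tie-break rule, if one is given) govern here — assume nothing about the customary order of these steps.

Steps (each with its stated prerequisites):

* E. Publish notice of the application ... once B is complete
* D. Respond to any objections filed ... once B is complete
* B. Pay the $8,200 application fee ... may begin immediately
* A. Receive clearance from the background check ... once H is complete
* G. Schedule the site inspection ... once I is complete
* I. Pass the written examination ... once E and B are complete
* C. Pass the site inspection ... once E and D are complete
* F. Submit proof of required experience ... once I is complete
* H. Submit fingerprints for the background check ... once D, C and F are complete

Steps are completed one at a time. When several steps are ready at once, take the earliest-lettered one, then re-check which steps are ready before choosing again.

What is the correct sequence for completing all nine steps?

B is the only step with nothing outstanding, so it goes first.
Ready: D and E. D has the earlier label → D.
Next only E has its prerequisites met → E.
C and I are both available; C has the earlier label → C.
I is the only step now ready → I.
Now F and G have their prerequisites met. F has the earlier label, so F next.
Ready: G and H. G has the earlier label → G.
H needed C, D and F, now all done → H.
Next only A has its prerequisites met → A.

B, D, E, C, I, F, G, H, A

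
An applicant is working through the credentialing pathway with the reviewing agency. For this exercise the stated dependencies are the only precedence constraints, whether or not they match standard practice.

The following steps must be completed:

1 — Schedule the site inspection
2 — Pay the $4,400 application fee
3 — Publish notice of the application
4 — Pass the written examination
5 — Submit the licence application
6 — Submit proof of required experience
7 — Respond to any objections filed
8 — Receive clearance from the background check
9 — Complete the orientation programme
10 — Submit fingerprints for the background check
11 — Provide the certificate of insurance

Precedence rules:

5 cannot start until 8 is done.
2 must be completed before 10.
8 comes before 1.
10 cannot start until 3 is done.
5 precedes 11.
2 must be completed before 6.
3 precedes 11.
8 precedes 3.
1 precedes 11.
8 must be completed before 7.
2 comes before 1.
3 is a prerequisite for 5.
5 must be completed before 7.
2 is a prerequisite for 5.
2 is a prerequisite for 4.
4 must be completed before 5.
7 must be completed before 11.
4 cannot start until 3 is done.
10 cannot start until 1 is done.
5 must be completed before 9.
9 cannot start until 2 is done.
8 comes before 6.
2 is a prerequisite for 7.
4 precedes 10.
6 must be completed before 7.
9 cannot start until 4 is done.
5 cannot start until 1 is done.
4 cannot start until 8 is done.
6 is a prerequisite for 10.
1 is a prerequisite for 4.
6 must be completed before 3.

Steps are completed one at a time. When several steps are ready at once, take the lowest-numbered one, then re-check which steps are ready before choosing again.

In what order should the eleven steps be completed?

Nothing is required for 2 and 8. 2 has the earlier label → 2 first.
Next only 8 has its prerequisites met → 8.
Ready: 1 and 6. 1 has the earlier label → 1.
6 needed 2 and 8, now all done → 6.
Next only 3 has its prerequisites met → 3.
4 is the only step now ready → 4.
Ready: 5 and 10. 5 has the earlier label → 5.
Now 7, 9 and 10 have their prerequisites met. 7 has the earlier label, so 7 next.
11 now also ready, so the ready set is {9, 10, 11}; 9 has the earlier label → 9.
10 and 11 are both available; 10 has the earlier label → 10.
That leaves 11 as the only ready step → 11.

2, 8, 1, 6, 3, 4, 5, 7, 9, 10, 11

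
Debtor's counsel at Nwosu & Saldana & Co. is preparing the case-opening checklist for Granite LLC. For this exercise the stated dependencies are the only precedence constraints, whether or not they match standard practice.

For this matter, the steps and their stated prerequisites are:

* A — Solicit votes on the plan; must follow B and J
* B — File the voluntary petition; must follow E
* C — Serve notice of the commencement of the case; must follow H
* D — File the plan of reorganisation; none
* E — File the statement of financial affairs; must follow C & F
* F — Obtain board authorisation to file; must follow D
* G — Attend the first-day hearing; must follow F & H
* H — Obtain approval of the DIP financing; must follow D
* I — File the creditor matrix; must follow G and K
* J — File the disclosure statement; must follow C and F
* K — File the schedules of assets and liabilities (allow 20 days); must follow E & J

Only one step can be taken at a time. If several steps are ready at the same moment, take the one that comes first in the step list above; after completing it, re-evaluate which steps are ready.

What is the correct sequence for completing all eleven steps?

D is the only step with nothing outstanding, so it goes first.
Now F and H have their prerequisites met. F is listed earlier, so F next.
That leaves H as the only ready step → H.
C and G are both available; C is listed earlier → C.
E and J now also ready, so the ready set is {E, G, J}; E is listed earlier → E.
B now also ready, so the ready set is {B, G, J}; B is listed earlier → B.
Ready: G and J. G is listed earlier → G.
Next only J has its prerequisites met → J.
A and K are both available; A is listed earlier → A.
K needed E and J, now all done → K.
I needed G and K, now all done → I.

D → F → H → C → E → B → G → J → A → K → I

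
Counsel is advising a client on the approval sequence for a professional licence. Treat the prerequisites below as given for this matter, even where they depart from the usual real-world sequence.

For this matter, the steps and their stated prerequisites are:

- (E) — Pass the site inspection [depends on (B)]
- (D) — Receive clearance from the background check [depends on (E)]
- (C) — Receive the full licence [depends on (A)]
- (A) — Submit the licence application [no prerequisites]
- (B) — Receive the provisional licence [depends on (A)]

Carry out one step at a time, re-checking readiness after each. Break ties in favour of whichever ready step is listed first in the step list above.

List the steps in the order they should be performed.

(A) → (C) → (B) → (E) → (D)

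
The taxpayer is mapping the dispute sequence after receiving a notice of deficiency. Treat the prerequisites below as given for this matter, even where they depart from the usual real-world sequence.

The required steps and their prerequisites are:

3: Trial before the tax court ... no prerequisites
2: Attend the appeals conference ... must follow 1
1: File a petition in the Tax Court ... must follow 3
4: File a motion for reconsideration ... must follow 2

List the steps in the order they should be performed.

3, 1, 2, 4

3 is the only step with nothing outstanding, so it goes first.
Next only 1 has its prerequisites met → 1.
2 needed 1, now all done → 2.
That leaves 4 as the only ready step → 4.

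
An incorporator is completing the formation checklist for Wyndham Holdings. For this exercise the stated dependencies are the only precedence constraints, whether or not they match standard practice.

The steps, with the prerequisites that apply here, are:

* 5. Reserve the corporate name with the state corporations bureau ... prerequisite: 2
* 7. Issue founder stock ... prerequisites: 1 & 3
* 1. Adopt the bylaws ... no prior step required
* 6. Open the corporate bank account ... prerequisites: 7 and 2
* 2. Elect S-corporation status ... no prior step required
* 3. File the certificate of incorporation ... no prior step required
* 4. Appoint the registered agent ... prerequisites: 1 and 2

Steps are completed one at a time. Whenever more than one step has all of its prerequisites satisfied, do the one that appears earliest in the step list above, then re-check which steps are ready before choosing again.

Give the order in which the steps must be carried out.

1 → 2 → 5 → 3 → 7 → 6 → 4

Nothing is required for 1, 2 and 3. 1 is listed earlier → 1 first.
Now 2 and 3 have their prerequisites met. 2 is listed earlier, so 2 next.
5 and 4 now also ready, so the ready set is {5, 3, 4}; 5 is listed earlier → 5.
3 and 4 are both available; 3 is listed earlier → 3.
7 now also ready, so the ready set is {7, 4}; 7 is listed earlier → 7.
6 now also ready, so the ready set is {6, 4}; 6 is listed earlier → 6.
Next only 4 has its prerequisites met → 4.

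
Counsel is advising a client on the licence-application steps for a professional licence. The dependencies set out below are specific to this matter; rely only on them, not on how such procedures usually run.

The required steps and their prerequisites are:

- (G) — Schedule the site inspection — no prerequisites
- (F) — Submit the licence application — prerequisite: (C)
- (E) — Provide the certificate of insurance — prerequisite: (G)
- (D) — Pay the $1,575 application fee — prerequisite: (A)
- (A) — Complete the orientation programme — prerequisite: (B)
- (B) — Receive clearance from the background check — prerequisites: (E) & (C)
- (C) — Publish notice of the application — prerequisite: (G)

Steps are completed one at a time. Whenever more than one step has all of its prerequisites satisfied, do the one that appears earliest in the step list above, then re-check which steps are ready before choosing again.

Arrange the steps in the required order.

(G) has no prerequisites → (G) first.
Now (E) and (C) have their prerequisites met. (E) is listed earlier, so (E) next.
(C) needed (G), now all done → (C).
(F) and (B) are both available; (F) is listed earlier → (F).
(B) needed (E) and (C), now all done → (B).
Next only (A) has its prerequisites met → (A).
(D) needed (A), now all done → (D).

(G) → (E) → (C) → (F) → (B) → (A) → (D)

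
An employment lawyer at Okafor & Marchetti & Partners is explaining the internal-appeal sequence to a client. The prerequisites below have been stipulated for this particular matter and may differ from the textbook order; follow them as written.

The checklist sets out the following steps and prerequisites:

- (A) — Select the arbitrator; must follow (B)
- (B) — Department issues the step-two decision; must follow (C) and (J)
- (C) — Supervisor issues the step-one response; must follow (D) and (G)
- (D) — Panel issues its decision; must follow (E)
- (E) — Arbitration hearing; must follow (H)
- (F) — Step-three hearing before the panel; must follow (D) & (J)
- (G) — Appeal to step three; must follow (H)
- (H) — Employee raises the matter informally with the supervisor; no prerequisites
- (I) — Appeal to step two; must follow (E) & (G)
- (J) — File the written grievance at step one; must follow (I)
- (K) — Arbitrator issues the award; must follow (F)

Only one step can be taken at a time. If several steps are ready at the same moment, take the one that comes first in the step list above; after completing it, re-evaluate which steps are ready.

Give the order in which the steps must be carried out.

(H) (E) (D) (G) (C) (I) (J) (B) (A) (F) (K)

Only (H) has no prerequisites, so it is first.
(E) and (G) are both available; (E) is listed earlier → (E).
(D) and (G) are both available; (D) is listed earlier → (D).
(G) is the only step now ready → (G).
Ready: (C) and (I). (C) is listed earlier → (C).
(I) is the only step now ready → (I).
(J) needed (I), now all done → (J).
Ready: (B) and (F). (B) is listed earlier → (B).
(A) now also ready, so the ready set is {(A), (F)}; (A) is listed earlier → (A).
(F) needed (D) and (J), now all done → (F).
(K) needed (F), now all done → (K).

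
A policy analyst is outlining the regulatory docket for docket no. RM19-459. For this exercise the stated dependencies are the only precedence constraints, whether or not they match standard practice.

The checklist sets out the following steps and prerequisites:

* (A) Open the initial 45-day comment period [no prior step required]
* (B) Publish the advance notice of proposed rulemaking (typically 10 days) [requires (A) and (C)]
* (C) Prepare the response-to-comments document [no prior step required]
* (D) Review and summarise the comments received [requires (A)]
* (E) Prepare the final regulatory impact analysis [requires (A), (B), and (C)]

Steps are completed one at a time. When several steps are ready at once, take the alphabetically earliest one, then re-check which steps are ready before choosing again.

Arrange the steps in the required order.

(A) and (C) have no prerequisites; (A) has the earlier label, so (A) is first.
Ready: (C) and (D). (C) has the earlier label → (C).
(B) and (D) are both available; (B) has the earlier label → (B).
(E) now also ready, so the ready set is {(D), (E)}; (D) has the earlier label → (D).
(E) is the only step now ready → (E).

(A) → (C) → (B) → (D) → (E)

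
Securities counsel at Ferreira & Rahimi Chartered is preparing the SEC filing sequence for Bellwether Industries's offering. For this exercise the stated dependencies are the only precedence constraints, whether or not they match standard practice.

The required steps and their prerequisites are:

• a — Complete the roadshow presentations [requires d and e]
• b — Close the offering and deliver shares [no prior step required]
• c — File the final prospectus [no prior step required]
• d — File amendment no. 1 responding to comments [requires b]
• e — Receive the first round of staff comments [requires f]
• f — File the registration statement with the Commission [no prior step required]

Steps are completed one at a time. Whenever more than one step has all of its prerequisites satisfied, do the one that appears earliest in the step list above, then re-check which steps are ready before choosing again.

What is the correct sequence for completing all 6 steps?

b, c, d, f, e, a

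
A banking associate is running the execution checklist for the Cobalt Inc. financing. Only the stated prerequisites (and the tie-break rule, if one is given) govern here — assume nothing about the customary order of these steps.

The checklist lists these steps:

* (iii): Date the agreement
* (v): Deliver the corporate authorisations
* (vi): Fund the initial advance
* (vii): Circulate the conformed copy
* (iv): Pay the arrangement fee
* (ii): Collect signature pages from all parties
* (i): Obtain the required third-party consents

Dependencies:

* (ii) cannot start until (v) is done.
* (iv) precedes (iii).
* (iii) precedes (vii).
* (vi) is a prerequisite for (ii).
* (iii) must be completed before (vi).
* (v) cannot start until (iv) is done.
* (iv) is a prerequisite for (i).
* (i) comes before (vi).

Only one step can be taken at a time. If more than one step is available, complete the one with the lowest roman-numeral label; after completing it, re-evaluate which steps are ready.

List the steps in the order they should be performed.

(iv) is the only step with nothing outstanding, so it goes first.
Ready: (i), (iii) and (v). (i) has the earlier label → (i).
Now (iii) and (v) have their prerequisites met. (iii) has the earlier label, so (iii) next.
(v), (vi) and (vii) are all available; (v) has the earlier label → (v).
Now (vi) and (vii) have their prerequisites met. (vi) has the earlier label, so (vi) next.
(ii) now also ready, so the ready set is {(ii), (vii)}; (ii) has the earlier label → (ii).
Next only (vii) has its prerequisites met → (vii).

(iv), (i), (iii), (v), (vi), (ii), (vii)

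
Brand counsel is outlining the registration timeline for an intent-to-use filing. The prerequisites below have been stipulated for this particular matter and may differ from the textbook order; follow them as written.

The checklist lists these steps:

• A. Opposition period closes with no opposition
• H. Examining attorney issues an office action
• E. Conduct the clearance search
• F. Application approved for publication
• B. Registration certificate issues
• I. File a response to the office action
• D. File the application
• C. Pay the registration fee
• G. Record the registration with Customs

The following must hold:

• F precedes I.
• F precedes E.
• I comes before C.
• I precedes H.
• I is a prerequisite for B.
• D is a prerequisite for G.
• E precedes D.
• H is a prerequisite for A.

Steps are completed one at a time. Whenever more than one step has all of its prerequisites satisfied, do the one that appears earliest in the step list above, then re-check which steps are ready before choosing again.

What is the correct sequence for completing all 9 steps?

F E I H A B D C G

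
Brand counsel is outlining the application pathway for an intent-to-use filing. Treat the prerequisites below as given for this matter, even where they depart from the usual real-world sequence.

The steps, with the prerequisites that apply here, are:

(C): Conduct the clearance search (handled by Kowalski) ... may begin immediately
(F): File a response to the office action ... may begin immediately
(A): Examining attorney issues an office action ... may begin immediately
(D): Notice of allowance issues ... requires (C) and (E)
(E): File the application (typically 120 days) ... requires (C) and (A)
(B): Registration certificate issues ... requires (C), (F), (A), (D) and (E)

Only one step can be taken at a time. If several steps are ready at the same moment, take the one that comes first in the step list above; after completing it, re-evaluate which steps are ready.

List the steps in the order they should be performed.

(C), (F) and (A) have no prerequisites; (C) is listed earlier, so (C) is first.
(F) and (A) are both available; (F) is listed earlier → (F).
(A) is the only step now ready → (A).
Next only (E) has its prerequisites met → (E).
(D) needed (C) and (E), now all done → (D).
Next only (B) has its prerequisites met → (B).

(C) → (F) → (A) → (E) → (D) → (B)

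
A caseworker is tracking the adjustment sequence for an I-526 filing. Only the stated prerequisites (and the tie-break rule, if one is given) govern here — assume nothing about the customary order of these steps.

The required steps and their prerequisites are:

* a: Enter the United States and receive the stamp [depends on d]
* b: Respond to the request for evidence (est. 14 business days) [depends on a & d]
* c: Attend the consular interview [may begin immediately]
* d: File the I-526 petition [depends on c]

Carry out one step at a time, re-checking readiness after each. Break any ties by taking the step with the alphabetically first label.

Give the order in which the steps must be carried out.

Only c has no prerequisites, so it is first.
Next only d has its prerequisites met → d.
a needed d, now all done → a.
b is the only step now ready → b.

c → d → a → b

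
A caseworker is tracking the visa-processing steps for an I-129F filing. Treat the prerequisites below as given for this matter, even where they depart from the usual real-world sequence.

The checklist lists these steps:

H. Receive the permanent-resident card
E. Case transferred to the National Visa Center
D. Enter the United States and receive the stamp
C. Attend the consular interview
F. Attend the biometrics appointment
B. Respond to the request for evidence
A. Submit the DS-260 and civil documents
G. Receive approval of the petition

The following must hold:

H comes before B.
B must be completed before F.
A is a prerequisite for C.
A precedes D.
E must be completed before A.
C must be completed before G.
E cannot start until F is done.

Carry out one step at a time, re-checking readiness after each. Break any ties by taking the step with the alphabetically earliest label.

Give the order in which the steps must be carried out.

H is the only step with nothing outstanding, so it goes first.
Next only B has its prerequisites met → B.
F needed B, now all done → F.
E needed F, now all done → E.
A needed E, now all done → A.
C and D are both available; C has the earlier label → C.
G now also ready, so the ready set is {D, G}; D has the earlier label → D.
That leaves G as the only ready step → G.

H → B → F → E → A → C → D → G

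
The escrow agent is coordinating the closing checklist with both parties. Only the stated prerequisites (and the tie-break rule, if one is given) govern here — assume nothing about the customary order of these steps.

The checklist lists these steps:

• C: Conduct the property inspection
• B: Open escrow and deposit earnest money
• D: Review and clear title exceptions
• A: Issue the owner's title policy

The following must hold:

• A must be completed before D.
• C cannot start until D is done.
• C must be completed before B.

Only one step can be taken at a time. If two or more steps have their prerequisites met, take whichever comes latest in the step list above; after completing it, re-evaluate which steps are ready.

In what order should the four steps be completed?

A, D, C, B

A has no prerequisites → A first.
D needed A, now all done → D.
C needed D, now all done → C.
Next only B has its prerequisites met → B.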